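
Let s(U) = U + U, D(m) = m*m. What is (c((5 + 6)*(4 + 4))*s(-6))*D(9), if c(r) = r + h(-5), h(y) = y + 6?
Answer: -86508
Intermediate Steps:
h(y) = 6 + y
D(m) = m**2
c(r) = 1 + r (c(r) = r + (6 - 5) = r + 1 = 1 + r)
s(U) = 2*U
(c((5 + 6)*(4 + 4))*s(-6))*D(9) = ((1 + (5 + 6)*(4 + 4))*(2*(-6)))*9**2 = ((1 + 11*8)*(-12))*81 = ((1 + 88)*(-12))*81 = (89*(-12))*81 = -1068*81 = -86508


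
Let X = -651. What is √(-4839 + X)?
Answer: 3*I*√610 ≈ 74.094*I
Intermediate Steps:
√(-4839 + X) = √(-4839 - 651) = √(-5490) = 3*I*√610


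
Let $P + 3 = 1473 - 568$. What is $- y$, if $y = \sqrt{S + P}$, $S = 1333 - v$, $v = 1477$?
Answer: $- \sqrt{758} \approx -27.532$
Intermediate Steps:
$P = 902$ ($P = -3 + \left(1473 - 568\right) = -3 + 905 = 902$)
$S = -144$ ($S = 1333 - 1477 = -144$)
$y = \sqrt{758}$ ($y = \sqrt{-144 + 902} = \sqrt{758} \approx 27.532$)
$- y = - \sqrt{758}$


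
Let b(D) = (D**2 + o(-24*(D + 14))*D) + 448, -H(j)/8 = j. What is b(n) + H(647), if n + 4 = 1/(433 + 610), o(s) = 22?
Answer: -5221660597/1087849 ≈ -4800.0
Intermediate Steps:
H(j) = -8*j
n = -4171/1043 (n = -4 + 1/(433 + 610) = -4 + 1/1043 = -4171/1043 ≈ -3.9990)
b(D) = 448 + D**2 + 22*D (b(D) = (D**2 + 22*D) + 448 = 448 + D**2 + 22*D)
b(n) + H(647) = (448 + (-4171/1043)**2 + 22*(-4171/1043)) - 8*647 = (448 + 17397241/1087849 - 91762/1043) - 5176 = 409045827/1087849 - 5176 = -5221660597/1087849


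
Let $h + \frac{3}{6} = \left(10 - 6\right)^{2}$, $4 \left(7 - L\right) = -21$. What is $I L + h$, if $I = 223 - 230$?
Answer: $- \frac{281}{4} \approx -70.25$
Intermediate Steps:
$L = \frac{49}{4}$ ($L = 7 - - \frac{21}{4} = 7 + \frac{21}{4} = \frac{49}{4} \approx 12.25$)
$I = -7$
$h = \frac{31}{2}$ ($h = - \frac{1}{2} + \left(10 - 6\right)^{2} = - \frac{1}{2} + 4^{2} = - \frac{1}{2} + 16 = \frac{31}{2} \approx 15.5$)
$I L + h = \left(-7\right) \frac{49}{4} + \frac{31}{2} = - \frac{343}{4} + \frac{31}{2} = - \frac{281}{4}$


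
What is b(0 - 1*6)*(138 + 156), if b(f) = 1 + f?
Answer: -1470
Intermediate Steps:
b(0 - 1*6)*(138 + 156) = (1 + (0 - 1*6))*(138 + 156) = (1 + (0 - 6))*294 = (1 - 6)*294 = -5*294 = -1470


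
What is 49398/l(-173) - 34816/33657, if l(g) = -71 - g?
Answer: 276506209/572169 ≈ 483.26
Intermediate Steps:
49398/l(-173) - 34816/33657 = 49398/(-71 - 1*(-173)) - 34816/33657 = 49398/(-71 + 173) - 34816*1/33657 = 49398/102 - 34816/33657 = 49398*(1/102) - 34816/33657 = 8233/17 - 34816/33657 = 276506209/572169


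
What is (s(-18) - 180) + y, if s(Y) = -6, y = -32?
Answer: -218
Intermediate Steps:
(s(-18) - 180) + y = (-6 - 180) - 32 = -186 - 32 = -218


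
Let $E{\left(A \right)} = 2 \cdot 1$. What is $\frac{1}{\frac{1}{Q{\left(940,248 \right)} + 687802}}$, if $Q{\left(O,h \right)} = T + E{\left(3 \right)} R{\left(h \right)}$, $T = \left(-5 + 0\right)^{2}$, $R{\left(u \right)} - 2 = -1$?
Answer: $687829$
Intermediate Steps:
$E{\left(A \right)} = 2$
$R{\left(u \right)} = 1$ ($R{\left(u \right)} = 2 - 1 = 1$)
$T = 25$ ($T = \left(-5\right)^{2} = 25$)
$Q{\left(O,h \right)} = 27$ ($Q{\left(O,h \right)} = 25 + 2 \cdot 1 = 25 + 2 = 27$)
$\frac{1}{\frac{1}{Q{\left(940,248 \right)} + 687802}} = \frac{1}{\frac{1}{27 + 687802}} = \frac{1}{\frac{1}{687829}} = 687829$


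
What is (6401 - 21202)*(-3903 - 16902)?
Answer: 307934805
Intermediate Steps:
(6401 - 21202)*(-3903 - 16902) = -14801*(-20805) = 307934805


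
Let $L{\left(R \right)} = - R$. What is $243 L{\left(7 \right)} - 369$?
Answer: $-2070$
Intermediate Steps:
$243 L{\left(7 \right)} - 369 = 243 \left(\left(-1\right) 7\right) - 369 = 243 \left(-7\right) - 369 = -1701 - 369 = -2070$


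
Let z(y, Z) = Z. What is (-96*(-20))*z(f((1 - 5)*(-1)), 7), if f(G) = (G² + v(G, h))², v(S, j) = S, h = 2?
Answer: 13440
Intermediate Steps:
f(G) = (G + G²)² (f(G) = (G² + G)² = (G + G²)²)
(-96*(-20))*z(f((1 - 5)*(-1)), 7) = -96*(-20)*7 = 1920*7 = 13440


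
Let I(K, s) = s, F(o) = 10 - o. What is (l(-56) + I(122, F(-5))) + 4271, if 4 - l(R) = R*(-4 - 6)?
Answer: 3730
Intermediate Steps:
l(R) = 4 + 10*R (l(R) = 4 - R*(-4 - 6) = 4 - R*(-10) = 4 - (-10)*R = 4 + 10*R)
(l(-56) + I(122, F(-5))) + 4271 = ((4 + 10*(-56)) + (10 - 1*(-5))) + 4271 = ((4 - 560) + (10 + 5)) + 4271 = (-556 + 15) + 4271 = -541 + 4271 = 3730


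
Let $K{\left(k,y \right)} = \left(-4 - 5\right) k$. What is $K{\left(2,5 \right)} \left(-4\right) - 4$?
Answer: $68$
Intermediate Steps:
$K{\left(k,y \right)} = - 9 k$
$K{\left(2,5 \right)} \left(-4\right) - 4 = \left(-9\right) 2 \left(-4\right) - 4 = \left(-18\right) \left(-4\right) - 4 = 72 - 4 = 68$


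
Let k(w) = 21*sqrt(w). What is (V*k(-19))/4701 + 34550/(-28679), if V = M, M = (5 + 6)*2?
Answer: -34550/28679 + 154*I*sqrt(19)/1567 ≈ -1.2047 + 0.42838*I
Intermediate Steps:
M = 22 (M = 11*2 = 22)
V = 22
(V*k(-19))/4701 + 34550/(-28679) = (22*(21*sqrt(-19)))/4701 + 34550/(-28679) = (22*(21*(I*sqrt(19))))*(1/4701) + 34550*(-1/28679) = (22*(21*I*sqrt(19)))*(1/4701) - 34550/28679 = (462*I*sqrt(19))*(1/4701) - 34550/28679 = 154*I*sqrt(19)/1567 - 34550/28679 = -34550/28679 + 154*I*sqrt(19)/1567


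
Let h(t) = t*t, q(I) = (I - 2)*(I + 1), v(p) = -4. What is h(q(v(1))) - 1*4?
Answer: 320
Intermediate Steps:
q(I) = (1 + I)*(-2 + I) (q(I) = (-2 + I)*(1 + I) = (1 + I)*(-2 + I))
h(t) = t²
h(q(v(1))) - 1*4 = (-2 + (-4)² - 1*(-4))² - 1*4 = (-2 + 16 + 4)² - 4 = 18² - 4 = 324 - 4 = 320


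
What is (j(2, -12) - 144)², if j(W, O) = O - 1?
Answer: 24649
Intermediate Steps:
j(W, O) = -1 + O
(j(2, -12) - 144)² = ((-1 - 12) - 144)² = (-13 - 144)² = (-157)² = 24649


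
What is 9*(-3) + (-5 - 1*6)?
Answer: -38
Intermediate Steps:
9*(-3) + (-5 - 1*6) = -27 + (-5 - 6) = -27 - 11 = -38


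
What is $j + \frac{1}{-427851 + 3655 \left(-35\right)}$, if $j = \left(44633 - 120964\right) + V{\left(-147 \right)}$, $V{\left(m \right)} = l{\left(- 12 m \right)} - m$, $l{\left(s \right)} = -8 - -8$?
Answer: $- \frac{42341238785}{555776} \approx -76184.0$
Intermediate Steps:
$l{\left(s \right)} = 0$ ($l{\left(s \right)} = -8 + 8 = 0$)
$V{\left(m \right)} = - m$ ($V{\left(m \right)} = 0 - m = - m$)
$j = -76184$ ($j = \left(44633 - 120964\right) - -147 = -76331 + 147 = -76184$)
$j + \frac{1}{-427851 + 3655 \left(-35\right)} = -76184 + \frac{1}{-427851 + 3655 \left(-35\right)} = -76184 + \frac{1}{-427851 - 127925} = -76184 + \frac{1}{-555776} = -76184 - \frac{1}{555776} = - \frac{42341238785}{555776}$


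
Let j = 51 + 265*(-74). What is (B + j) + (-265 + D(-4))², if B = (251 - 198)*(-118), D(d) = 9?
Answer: 39723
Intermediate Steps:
B = -6254 (B = 53*(-118) = -6254)
j = -19559 (j = 51 - 19610 = -19559)
(B + j) + (-265 + D(-4))² = (-6254 - 19559) + (-265 + 9)² = -25813 + (-256)² = -25813 + 65536 = 39723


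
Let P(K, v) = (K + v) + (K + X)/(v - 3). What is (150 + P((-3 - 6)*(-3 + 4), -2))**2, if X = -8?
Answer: 506944/25 ≈ 20278.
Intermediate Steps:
P(K, v) = K + v + (-8 + K)/(-3 + v) (P(K, v) = (K + v) + (K - 8)/(v - 3) = (K + v) + (-8 + K)/(-3 + v) = K + v + (-8 + K)/(-3 + v))
(150 + P((-3 - 6)*(-3 + 4), -2))**2 = (150 + (-8 + (-2)**2 - 3*(-2) - 2*(-3 - 6)*(-3 + 4) + ((-3 - 6)*(-3 + 4))*(-2))/(-3 - 2))**2 = (150 + (-8 + 4 + 6 - (-18) - 9*1*(-2))/(-5))**2 = (150 - (-8 + 4 + 6 - 2*(-9) - 9*(-2))/5)**2 = (150 - (-8 + 4 + 6 + 18 + 18)/5)**2 = (150 - 1/5*38)**2 = (150 - 38/5)**2 = (712/5)**2 = 506944/25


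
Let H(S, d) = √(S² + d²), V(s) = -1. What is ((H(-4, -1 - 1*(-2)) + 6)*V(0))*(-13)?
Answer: 78 + 13*√17 ≈ 131.60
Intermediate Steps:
((H(-4, -1 - 1*(-2)) + 6)*V(0))*(-13) = ((√((-4)² + (-1 - 1*(-2))²) + 6)*(-1))*(-13) = ((√(16 + (-1 + 2)²) + 6)*(-1))*(-13) = ((√(16 + 1²) + 6)*(-1))*(-13) = ((√(16 + 1) + 6)*(-1))*(-13) = ((√17 + 6)*(-1))*(-13) = ((6 + √17)*(-1))*(-13) = (-6 - √17)*(-13) = 78 + 13*√17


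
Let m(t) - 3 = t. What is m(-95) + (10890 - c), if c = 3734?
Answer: 7064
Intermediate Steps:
m(t) = 3 + t
m(-95) + (10890 - c) = (3 - 95) + (10890 - 1*3734) = -92 + (10890 - 3734) = -92 + 7156 = 7064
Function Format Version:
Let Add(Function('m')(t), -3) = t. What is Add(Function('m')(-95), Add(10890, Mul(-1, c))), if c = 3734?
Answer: 7064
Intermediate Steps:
Function('m')(t) = Add(3, t)
Add(Function('m')(-95), Add(10890, Mul(-1, c))) = Add(Add(3, -95), Add(10890, Mul(-1, 3734))) = Add(-92, Add(10890, -3734)) = Add(-92, 7156) = 7064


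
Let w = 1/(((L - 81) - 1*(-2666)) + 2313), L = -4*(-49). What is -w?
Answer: -1/5094 ≈ -0.00019631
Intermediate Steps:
L = 196
w = 1/5094 (w = 1/(((196 - 81) - 1*(-2666)) + 2313) = 1/((115 + 2666) + 2313) = 1/(2781 + 2313) = 1/5094 ≈ 0.00019631)
-w = -1*1/5094 = -1/5094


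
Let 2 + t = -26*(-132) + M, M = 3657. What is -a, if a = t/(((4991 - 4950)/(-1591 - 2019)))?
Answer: 25584070/41 ≈ 6.2400e+5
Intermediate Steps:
t = 7087 (t = -2 + (-26*(-132) + 3657) = -2 + (3432 + 3657) = -2 + 7089 = 7087)
a = -25584070/41 (a = 7087/(((4991 - 4950)/(-1591 - 2019))) = 7087/((41/(-3610))) = 7087/((41*(-1/3610))) = 7087/(-41/3610) = 7087*(-3610/41) = -25584070/41 ≈ -6.2400e+5)
-a = -1*(-25584070/41) = 25584070/41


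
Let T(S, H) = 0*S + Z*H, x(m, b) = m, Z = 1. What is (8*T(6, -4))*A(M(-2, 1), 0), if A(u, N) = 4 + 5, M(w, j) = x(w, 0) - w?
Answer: -288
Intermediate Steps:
T(S, H) = H (T(S, H) = 0*S + 1*H = 0 + H = H)
M(w, j) = 0 (M(w, j) = w - w = 0)
A(u, N) = 9
(8*T(6, -4))*A(M(-2, 1), 0) = (8*(-4))*9 = -32*9 = -288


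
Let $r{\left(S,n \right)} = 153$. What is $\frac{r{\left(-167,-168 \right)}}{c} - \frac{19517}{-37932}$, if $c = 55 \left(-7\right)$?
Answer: $\frac{58981}{503580} \approx 0.11712$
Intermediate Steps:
$c = -385$
$\frac{r{\left(-167,-168 \right)}}{c} - \frac{19517}{-37932} = \frac{153}{-385} - \frac{19517}{-37932} = 153 \left(- \frac{1}{385}\right) - - \frac{673}{1308} = - \frac{153}{385} + \frac{673}{1308} = \frac{58981}{503580}$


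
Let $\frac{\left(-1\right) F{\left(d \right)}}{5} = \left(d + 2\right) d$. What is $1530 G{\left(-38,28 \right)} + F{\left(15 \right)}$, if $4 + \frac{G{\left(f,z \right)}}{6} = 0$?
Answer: $-37995$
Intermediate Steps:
$G{\left(f,z \right)} = -24$ ($G{\left(f,z \right)} = -24 + 6 \cdot 0 = -24 + 0 = -24$)
$F{\left(d \right)} = - 5 d \left(2 + d\right)$ ($F{\left(d \right)} = - 5 \left(d + 2\right) d = - 5 \left(2 + d\right) d = - 5 d \left(2 + d\right)$)
$1530 G{\left(-38,28 \right)} + F{\left(15 \right)} = 1530 \left(-24\right) - 75 \left(2 + 15\right) = -36720 - 75 \cdot 17 = -36720 - 1275 = -37995$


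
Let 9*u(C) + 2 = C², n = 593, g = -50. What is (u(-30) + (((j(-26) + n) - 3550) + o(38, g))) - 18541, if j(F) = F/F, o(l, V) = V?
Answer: -193025/9 ≈ -21447.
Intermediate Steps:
j(F) = 1
u(C) = -2/9 + C²/9
(u(-30) + (((j(-26) + n) - 3550) + o(38, g))) - 18541 = ((-2/9 + (⅑)*(-30)²) + (((1 + 593) - 3550) - 50)) - 18541 = ((-2/9 + (⅑)*900) + ((594 - 3550) - 50)) - 18541 = ((-2/9 + 100) + (-2956 - 50)) - 18541 = (898/9 - 3006) - 18541 = -26156/9 - 18541 = -193025/9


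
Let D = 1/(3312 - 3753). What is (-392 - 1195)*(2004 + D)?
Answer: -467510627/147 ≈ -3.1803e+6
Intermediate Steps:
D = -1/441 (D = 1/(-441) = -1/441 ≈ -0.0022676)
(-392 - 1195)*(2004 + D) = (-392 - 1195)*(2004 - 1/441) = -1587*883763/441 = -467510627/147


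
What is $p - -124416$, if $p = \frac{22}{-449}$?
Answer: $\frac{55862762}{449} \approx 1.2442 \cdot 10^{5}$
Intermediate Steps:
$p = - \frac{22}{449}$ ($p = 22 \left(- \frac{1}{449}\right) = - \frac{22}{449} \approx -0.048998$)
$p - -124416 = - \frac{22}{449} - -124416 = - \frac{22}{449} + 124416 = \frac{55862762}{449}$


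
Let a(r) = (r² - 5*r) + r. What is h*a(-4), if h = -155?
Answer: -4960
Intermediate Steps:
a(r) = r² - 4*r
h*a(-4) = -(-620)*(-4 - 4) = -(-620)*(-8) = -155*32 = -4960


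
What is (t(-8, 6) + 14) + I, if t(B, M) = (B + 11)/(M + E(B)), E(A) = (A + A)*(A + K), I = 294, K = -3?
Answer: 56059/182 ≈ 308.02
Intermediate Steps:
E(A) = 2*A*(-3 + A) (E(A) = (A + A)*(A - 3) = (2*A)*(-3 + A) = 2*A*(-3 + A))
t(B, M) = (11 + B)/(M + 2*B*(-3 + B)) (t(B, M) = (B + 11)/(M + 2*B*(-3 + B)) = (11 + B)/(M + 2*B*(-3 + B)))
(t(-8, 6) + 14) + I = ((11 - 8)/(6 + 2*(-8)*(-3 - 8)) + 14) + 294 = (3/(6 + 2*(-8)*(-11)) + 14) + 294 = (3/(6 + 176) + 14) + 294 = (3/182 + 14) + 294 = 2551/182 + 294 = 56059/182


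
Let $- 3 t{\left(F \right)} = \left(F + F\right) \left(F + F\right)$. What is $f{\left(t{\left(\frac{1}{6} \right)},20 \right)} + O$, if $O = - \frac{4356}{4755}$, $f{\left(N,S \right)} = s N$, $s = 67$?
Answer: $- \frac{145399}{42795} \approx -3.3976$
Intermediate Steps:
$t{\left(F \right)} = - \frac{4 F^{2}}{3}$ ($t{\left(F \right)} = - \frac{\left(F + F\right) \left(F + F\right)}{3} = - \frac{2 F 2 F}{3} = - \frac{4 F^{2}}{3}$)
$f{\left(N,S \right)} = 67 N$
$O = - \frac{1452}{1585}$ ($O = \left(-4356\right) \frac{1}{4755} = - \frac{1452}{1585} \approx -0.91609$)
$f{\left(t{\left(\frac{1}{6} \right)},20 \right)} + O = 67 \left(- \frac{4 \left(\frac{1}{6}\right)^{2}}{3}\right) - \frac{1452}{1585} = 67 \left(- \frac{4}{3 \cdot 36}\right) - \frac{1452}{1585} = 67 \left(\left(- \frac{4}{3}\right) \frac{1}{36}\right) - \frac{1452}{1585} = 67 \left(- \frac{1}{27}\right) - \frac{1452}{1585} = - \frac{67}{27} - \frac{1452}{1585} = - \frac{145399}{42795}$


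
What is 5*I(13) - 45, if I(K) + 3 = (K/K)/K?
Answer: -775/13 ≈ -59.615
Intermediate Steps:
I(K) = -3 + 1/K (I(K) = -3 + (K/K)/K = -3 + 1/K)
5*I(13) - 45 = 5*(-3 + 1/13) - 45 = 5*(-38/13) - 45 = -190/13 - 45 = -775/13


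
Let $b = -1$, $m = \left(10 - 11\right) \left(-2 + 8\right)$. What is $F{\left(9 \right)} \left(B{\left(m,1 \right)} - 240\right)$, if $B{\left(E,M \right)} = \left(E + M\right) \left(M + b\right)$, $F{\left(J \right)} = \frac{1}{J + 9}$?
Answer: $- \frac{40}{3} \approx -13.333$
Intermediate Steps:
$m = -6$ ($m = \left(-1\right) 6 = -6$)
$F{\left(J \right)} = \frac{1}{9 + J}$
$B{\left(E,M \right)} = \left(-1 + M\right) \left(E + M\right)$ ($B{\left(E,M \right)} = \left(E + M\right) \left(M - 1\right) = \left(E + M\right) \left(-1 + M\right) = \left(-1 + M\right) \left(E + M\right)$)
$F{\left(9 \right)} \left(B{\left(m,1 \right)} - 240\right) = \frac{\left(1^{2} - -6 - 1 - 6\right) - 240}{9 + 9} = \frac{\left(1 + 6 - 1 - 6\right) - 240}{18} = \frac{0 - 240}{18} = \frac{1}{18} \left(-240\right) = - \frac{40}{3}$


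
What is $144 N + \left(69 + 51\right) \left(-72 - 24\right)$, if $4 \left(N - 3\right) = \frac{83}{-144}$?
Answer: $- \frac{44435}{4} \approx -11109.0$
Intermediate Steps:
$N = \frac{1645}{576}$ ($N = 3 + \frac{83 \frac{1}{-144}}{4} = 3 + \frac{83 \left(- \frac{1}{144}\right)}{4} = 3 + \frac{1}{4} \left(- \frac{83}{144}\right) = 3 - \frac{83}{576} = \frac{1645}{576} \approx 2.8559$)
$144 N + \left(69 + 51\right) \left(-72 - 24\right) = 144 \cdot \frac{1645}{576} + \left(69 + 51\right) \left(-72 - 24\right) = \frac{1645}{4} + 120 \left(-96\right) = \frac{1645}{4} - 11520 = - \frac{44435}{4}$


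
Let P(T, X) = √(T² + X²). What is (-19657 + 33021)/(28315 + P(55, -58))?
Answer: 94600415/200433209 - 3341*√6389/200433209 ≈ 0.47065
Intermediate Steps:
(-19657 + 33021)/(28315 + P(55, -58)) = (-19657 + 33021)/(28315 + √(55² + (-58)²)) = 13364/(28315 + √(3025 + 3364)) = 13364/(28315 + √6389)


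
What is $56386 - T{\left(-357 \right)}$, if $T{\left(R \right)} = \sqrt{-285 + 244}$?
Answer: $56386 - i \sqrt{41} \approx 56386.0 - 6.4031 i$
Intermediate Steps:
$T{\left(R \right)} = i \sqrt{41}$ ($T{\left(R \right)} = \sqrt{-41} = i \sqrt{41}$)
$56386 - T{\left(-357 \right)} = 56386 - i \sqrt{41}$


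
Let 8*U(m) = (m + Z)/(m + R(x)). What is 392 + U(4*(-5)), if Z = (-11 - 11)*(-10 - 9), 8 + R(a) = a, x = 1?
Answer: 42137/108 ≈ 390.16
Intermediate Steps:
R(a) = -8 + a
Z = 418 (Z = -22*(-19) = 418)
U(m) = (418 + m)/(8*(-7 + m)) (U(m) = ((m + 418)/(m + (-8 + 1)))/8 = ((418 + m)/(m - 7))/8 = ((418 + m)/(-7 + m))/8 = (418 + m)/(8*(-7 + m)))
392 + U(4*(-5)) = 392 + (418 + 4*(-5))/(8*(-7 + 4*(-5))) = 392 + (418 - 20)/(8*(-7 - 20)) = 392 + (1/8)*398/(-27) = 392 + (1/8)*(-1/27)*398 = 392 - 199/108 = 42137/108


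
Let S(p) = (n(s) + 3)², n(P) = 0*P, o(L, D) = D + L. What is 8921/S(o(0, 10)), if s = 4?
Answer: 8921/9 ≈ 991.22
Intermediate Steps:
n(P) = 0
S(p) = 9 (S(p) = (0 + 3)² = 3² = 9)
8921/S(o(0, 10)) = 8921/9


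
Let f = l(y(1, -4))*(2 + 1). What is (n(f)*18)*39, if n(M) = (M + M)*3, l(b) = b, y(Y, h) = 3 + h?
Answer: -12636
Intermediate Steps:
f = -3 (f = (3 - 4)*(2 + 1) = -1*3 = -3)
n(M) = 6*M (n(M) = (2*M)*3 = 6*M)
(n(f)*18)*39 = ((6*(-3))*18)*39 = -18*18*39 = -324*39 = -12636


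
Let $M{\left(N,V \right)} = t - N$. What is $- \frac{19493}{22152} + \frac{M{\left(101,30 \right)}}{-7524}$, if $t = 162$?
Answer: $- \frac{12334717}{13889304} \approx -0.88807$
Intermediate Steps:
$M{\left(N,V \right)} = 162 - N$
$- \frac{19493}{22152} + \frac{M{\left(101,30 \right)}}{-7524} = - \frac{19493}{22152} + \frac{162 - 101}{-7524} = \left(-19493\right) \frac{1}{22152} + \left(162 - 101\right) \left(- \frac{1}{7524}\right) = - \frac{19493}{22152} + 61 \left(- \frac{1}{7524}\right) = - \frac{19493}{22152} - \frac{61}{7524} = - \frac{12334717}{13889304}$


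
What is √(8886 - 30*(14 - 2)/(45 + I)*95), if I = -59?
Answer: √555114/7 ≈ 106.44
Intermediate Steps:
√(8886 - 30*(14 - 2)/(45 + I)*95) = √(8886 - 30*(14 - 2)/(45 - 59)*95) = √(8886 - 360/(-14)*95) = √(8886 - 360*(-1)/14*95) = √(8886 - 30*(-6/7)*95) = √(8886 + (180/7)*95) = √(8886 + 17100/7) = √(79302/7) = √555114/7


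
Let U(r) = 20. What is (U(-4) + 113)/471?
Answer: 133/471 ≈ 0.28238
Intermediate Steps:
(U(-4) + 113)/471 = (20 + 113)/471 = 133*(1/471) = 133/471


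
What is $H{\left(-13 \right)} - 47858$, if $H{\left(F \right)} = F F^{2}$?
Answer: $-50055$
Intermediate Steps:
$H{\left(F \right)} = F^{3}$
$H{\left(-13 \right)} - 47858 = \left(-13\right)^{3} - 47858 = -2197 - 47858 = -50055$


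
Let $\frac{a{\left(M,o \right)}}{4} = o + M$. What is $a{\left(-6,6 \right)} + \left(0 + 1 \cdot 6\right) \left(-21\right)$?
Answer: $-126$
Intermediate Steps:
$a{\left(M,o \right)} = 4 M + 4 o$ ($a{\left(M,o \right)} = 4 \left(o + M\right) = 4 \left(M + o\right) = 4 M + 4 o$)
$a{\left(-6,6 \right)} + \left(0 + 1 \cdot 6\right) \left(-21\right) = \left(4 \left(-6\right) + 4 \cdot 6\right) + \left(0 + 1 \cdot 6\right) \left(-21\right) = \left(-24 + 24\right) + \left(0 + 6\right) \left(-21\right) = 0 + 6 \left(-21\right) = 0 - 126 = -126$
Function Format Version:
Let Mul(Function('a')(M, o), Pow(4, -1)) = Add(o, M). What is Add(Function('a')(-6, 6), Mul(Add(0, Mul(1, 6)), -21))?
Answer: -126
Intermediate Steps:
Function('a')(M, o) = Add(Mul(4, M), Mul(4, o)) (Function('a')(M, o) = Mul(4, Add(o, M)) = Mul(4, Add(M, o)) = Add(Mul(4, M), Mul(4, o)))
Add(Function('a')(-6, 6), Mul(Add(0, Mul(1, 6)), -21)) = Add(Add(Mul(4, -6), Mul(4, 6)), Mul(Add(0, Mul(1, 6)), -21)) = Add(Add(-24, 24), Mul(Add(0, 6), -21)) = Add(0, Mul(6, -21)) = Add(0, -126) = -126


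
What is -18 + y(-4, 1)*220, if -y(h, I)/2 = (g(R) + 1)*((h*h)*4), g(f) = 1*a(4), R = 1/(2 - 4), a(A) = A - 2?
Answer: -84498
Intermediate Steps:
a(A) = -2 + A
R = -1/2 (R = 1/(-2) = -1/2 ≈ -0.50000)
g(f) = 2 (g(f) = 1*(-2 + 4) = 1*2 = 2)
y(h, I) = -24*h**2 (y(h, I) = -2*(2 + 1)*(h*h)*4 = -6*h**2*4 = -6*4*h**2 = -24*h**2)
-18 + y(-4, 1)*220 = -18 - 24*(-4)**2*220 = -18 - 24*16*220 = -18 - 384*220 = -18 - 84480 = -84498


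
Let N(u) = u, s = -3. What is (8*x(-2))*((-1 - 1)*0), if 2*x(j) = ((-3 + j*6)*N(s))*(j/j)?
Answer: 0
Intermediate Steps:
x(j) = 9/2 - 9*j (x(j) = (((-3 + j*6)*(-3))*(j/j))/2 = (((-3 + 6*j)*(-3))*1)/2 = ((9 - 18*j)*1)/2 = (9 - 18*j)/2 = 9/2 - 9*j)
(8*x(-2))*((-1 - 1)*0) = (8*(9/2 - 9*(-2)))*((-1 - 1)*0) = (8*(9/2 + 18))*(-2*0) = (8*(45/2))*0 = 180*0 = 0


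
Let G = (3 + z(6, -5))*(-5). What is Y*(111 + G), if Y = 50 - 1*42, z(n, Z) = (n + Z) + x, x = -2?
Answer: 808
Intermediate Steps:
z(n, Z) = -2 + Z + n (z(n, Z) = (n + Z) - 2 = (Z + n) - 2 = -2 + Z + n)
Y = 8 (Y = 50 - 42 = 8)
G = -10 (G = (3 + (-2 - 5 + 6))*(-5) = (3 - 1)*(-5) = 2*(-5) = -10)
Y*(111 + G) = 8*(111 - 10) = 8*101 = 808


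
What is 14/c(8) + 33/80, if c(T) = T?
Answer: 173/80 ≈ 2.1625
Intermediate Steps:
14/c(8) + 33/80 = 14/8 + 33/80 = 14*(⅛) + 33*(1/80) = 7/4 + 33/80 = 173/80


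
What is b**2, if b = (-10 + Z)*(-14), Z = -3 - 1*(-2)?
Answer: 23716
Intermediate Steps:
Z = -1 (Z = -3 + 2 = -1)
b = 154 (b = (-10 - 1)*(-14) = -11*(-14) = 154)
b**2 = 154**2 = 23716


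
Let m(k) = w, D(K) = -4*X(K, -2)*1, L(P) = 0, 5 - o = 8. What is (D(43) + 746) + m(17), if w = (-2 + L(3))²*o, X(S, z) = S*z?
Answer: 1078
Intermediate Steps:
o = -3 (o = 5 - 1*8 = 5 - 8 = -3)
D(K) = 8*K (D(K) = -4*K*(-2)*1 = -(-8)*K*1 = (8*K)*1 = 8*K)
w = -12 (w = (-2 + 0)²*(-3) = (-2)²*(-3) = 4*(-3) = -12)
m(k) = -12
(D(43) + 746) + m(17) = (8*43 + 746) - 12 = (344 + 746) - 12 = 1090 - 12 = 1078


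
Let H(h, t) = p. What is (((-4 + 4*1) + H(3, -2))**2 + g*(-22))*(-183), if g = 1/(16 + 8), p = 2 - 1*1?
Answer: -61/4 ≈ -15.250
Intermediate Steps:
p = 1 (p = 2 - 1 = 1)
g = 1/24 ≈ 0.041667
H(h, t) = 1
(((-4 + 4*1) + H(3, -2))**2 + g*(-22))*(-183) = (((-4 + 4*1) + 1)**2 + (1/24)*(-22))*(-183) = (((-4 + 4) + 1)**2 - 11/12)*(-183) = ((0 + 1)**2 - 11/12)*(-183) = (1**2 - 11/12)*(-183) = (1 - 11/12)*(-183) = (1/12)*(-183) = -61/4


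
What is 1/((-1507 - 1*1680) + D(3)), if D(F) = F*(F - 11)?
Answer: -1/3211 ≈ -0.00031143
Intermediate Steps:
D(F) = F*(-11 + F)
1/((-1507 - 1*1680) + D(3)) = 1/((-1507 - 1*1680) + 3*(-11 + 3)) = 1/((-1507 - 1680) + 3*(-8)) = 1/(-3187 - 24) = 1/(-3211) = -1/3211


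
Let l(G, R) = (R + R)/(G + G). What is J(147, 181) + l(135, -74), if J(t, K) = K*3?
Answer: 73231/135 ≈ 542.45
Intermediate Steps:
l(G, R) = R/G (l(G, R) = (2*R)/((2*G)) = (2*R)*(1/(2*G)) = R/G)
J(t, K) = 3*K
J(147, 181) + l(135, -74) = 3*181 - 74/135 = 543 - 74*1/135 = 543 - 74/135 = 73231/135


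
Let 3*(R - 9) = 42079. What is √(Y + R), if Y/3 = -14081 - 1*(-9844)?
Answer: √11919/3 ≈ 36.391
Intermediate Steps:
R = 42106/3 (R = 9 + (⅓)*42079 = 9 + 42079/3 = 42106/3 ≈ 14035.)
Y = -12711 (Y = 3*(-14081 - 1*(-9844)) = 3*(-14081 + 9844) = 3*(-4237) = -12711)
√(Y + R) = √(-12711 + 42106/3) = √(3973/3) = √11919/3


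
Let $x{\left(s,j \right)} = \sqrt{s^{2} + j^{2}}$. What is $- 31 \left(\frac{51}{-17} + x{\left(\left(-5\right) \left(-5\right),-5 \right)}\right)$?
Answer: $93 - 155 \sqrt{26} \approx -697.35$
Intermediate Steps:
$x{\left(s,j \right)} = \sqrt{j^{2} + s^{2}}$
$- 31 \left(\frac{51}{-17} + x{\left(\left(-5\right) \left(-5\right),-5 \right)}\right) = - 31 \left(\frac{51}{-17} + \sqrt{\left(-5\right)^{2} + \left(\left(-5\right) \left(-5\right)\right)^{2}}\right) = - 31 \left(51 \left(- \frac{1}{17}\right) + \sqrt{25 + 25^{2}}\right) = - 31 \left(-3 + \sqrt{25 + 625}\right) = - 31 \left(-3 + \sqrt{650}\right) = - 31 \left(-3 + 5 \sqrt{26}\right) = 93 - 155 \sqrt{26}$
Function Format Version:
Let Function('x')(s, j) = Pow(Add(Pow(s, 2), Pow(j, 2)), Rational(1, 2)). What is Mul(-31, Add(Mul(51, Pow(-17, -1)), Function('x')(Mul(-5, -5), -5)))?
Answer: Add(93, Mul(-155, Pow(26, Rational(1, 2)))) ≈ -697.35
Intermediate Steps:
Function('x')(s, j) = Pow(Add(Pow(j, 2), Pow(s, 2)), Rational(1, 2))
Mul(-31, Add(Mul(51, Pow(-17, -1)), Function('x')(Mul(-5, -5), -5))) = Mul(-31, Add(Mul(51, Pow(-17, -1)), Pow(Add(Pow(-5, 2), Pow(Mul(-5, -5), 2)), Rational(1, 2)))) = Mul(-31, Add(Mul(51, Rational(-1, 17)), Pow(Add(25, Pow(25, 2)), Rational(1, 2)))) = Mul(-31, Add(-3, Pow(Add(25, 625), Rational(1, 2)))) = Mul(-31, Add(-3, Pow(650, Rational(1, 2)))) = Mul(-31, Add(-3, Mul(5, Pow(26, Rational(1, 2))))) = Add(93, Mul(-155, Pow(26, Rational(1, 2))))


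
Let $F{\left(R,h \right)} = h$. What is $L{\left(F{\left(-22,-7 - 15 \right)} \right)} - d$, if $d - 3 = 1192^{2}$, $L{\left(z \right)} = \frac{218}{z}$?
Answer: $- \frac{15629646}{11} \approx -1.4209 \cdot 10^{6}$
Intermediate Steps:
$d = 1420867$ ($d = 3 + 1192^{2} = 3 + 1420864 = 1420867$)
$L{\left(F{\left(-22,-7 - 15 \right)} \right)} - d = \frac{218}{-7 - 15} - 1420867 = \frac{218}{-22} - 1420867 = 218 \left(- \frac{1}{22}\right) - 1420867 = - \frac{109}{11} - 1420867 = - \frac{15629646}{11}$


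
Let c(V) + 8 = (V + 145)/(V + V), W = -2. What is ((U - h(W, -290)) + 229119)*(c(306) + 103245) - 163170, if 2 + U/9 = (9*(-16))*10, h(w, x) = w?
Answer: 13656138013745/612 ≈ 2.2314e+10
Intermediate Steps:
c(V) = -8 + (145 + V)/(2*V) (c(V) = -8 + (V + 145)/(V + V) = -8 + (145 + V)/((2*V)) = -8 + (145 + V)*(1/(2*V)) = -8 + (145 + V)/(2*V))
U = -12978 (U = -18 + 9*((9*(-16))*10) = -18 + 9*(-144*10) = -18 + 9*(-1440) = -18 - 12960 = -12978)
((U - h(W, -290)) + 229119)*(c(306) + 103245) - 163170 = ((-12978 - 1*(-2)) + 229119)*((5/2)*(29 - 3*306)/306 + 103245) - 163170 = ((-12978 + 2) + 229119)*((5/2)*(1/306)*(29 - 918) + 103245) - 163170 = (-12976 + 229119)*((5/2)*(1/306)*(-889) + 103245) - 163170 = 216143*(-4445/612 + 103245) - 163170 = 216143*(63181495/612) - 163170 = 13656237873785/612 - 163170 = 13656138013745/612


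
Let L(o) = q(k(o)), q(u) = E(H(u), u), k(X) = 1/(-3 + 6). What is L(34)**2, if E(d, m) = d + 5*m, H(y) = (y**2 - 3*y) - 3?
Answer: 400/81 ≈ 4.9383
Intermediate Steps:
k(X) = 1/3
H(y) = -3 + y**2 - 3*y
q(u) = -3 + u**2 + 2*u (q(u) = (-3 + u**2 - 3*u) + 5*u = -3 + u**2 + 2*u)
L(o) = -20/9 (L(o) = -3 + (1/3)**2 + 2*(1/3) = -3 + 1/9 + 2/3 = -20/9)
L(34)**2 = (-20/9)**2 = 400/81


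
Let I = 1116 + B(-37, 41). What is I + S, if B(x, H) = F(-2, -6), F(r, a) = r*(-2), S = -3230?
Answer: -2110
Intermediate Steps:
F(r, a) = -2*r
B(x, H) = 4 (B(x, H) = -2*(-2) = 4)
I = 1120 (I = 1116 + 4 = 1120)
I + S = 1120 - 3230 = -2110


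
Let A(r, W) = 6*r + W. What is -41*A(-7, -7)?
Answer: 2009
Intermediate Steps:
A(r, W) = W + 6*r
-41*A(-7, -7) = -41*(-7 + 6*(-7)) = -41*(-7 - 42) = -41*(-49) = 2009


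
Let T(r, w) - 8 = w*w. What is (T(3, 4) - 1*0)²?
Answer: 576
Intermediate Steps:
T(r, w) = 8 + w² (T(r, w) = 8 + w*w = 8 + w²)
(T(3, 4) - 1*0)² = ((8 + 4²) - 1*0)² = ((8 + 16) + 0)² = (24 + 0)² = 24² = 576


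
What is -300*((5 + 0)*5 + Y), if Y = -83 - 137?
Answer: 58500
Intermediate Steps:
Y = -220
-300*((5 + 0)*5 + Y) = -300*((5 + 0)*5 - 220) = -300*(5*5 - 220) = -300*(25 - 220) = -300*(-195) = 58500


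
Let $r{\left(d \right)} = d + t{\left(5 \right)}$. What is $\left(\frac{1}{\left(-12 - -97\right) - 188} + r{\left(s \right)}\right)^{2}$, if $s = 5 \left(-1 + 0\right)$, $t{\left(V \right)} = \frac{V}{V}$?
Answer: $\frac{170569}{10609} \approx 16.078$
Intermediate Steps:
$t{\left(V \right)} = 1$
$s = -5$ ($s = 5 \left(-1\right) = -5$)
$r{\left(d \right)} = 1 + d$ ($r{\left(d \right)} = d + 1 = 1 + d$)
$\left(\frac{1}{\left(-12 - -97\right) - 188} + r{\left(s \right)}\right)^{2} = \left(\frac{1}{\left(-12 - -97\right) - 188} + \left(1 - 5\right)\right)^{2} = \left(\frac{1}{\left(-12 + 97\right) - 188} - 4\right)^{2} = \left(\frac{1}{85 - 188} - 4\right)^{2} = \left(\frac{1}{-103} - 4\right)^{2} = \left(- \frac{1}{103} - 4\right)^{2} = \left(- \frac{413}{103}\right)^{2} = \frac{170569}{10609}$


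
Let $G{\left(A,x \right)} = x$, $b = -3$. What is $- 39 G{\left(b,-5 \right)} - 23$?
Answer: $172$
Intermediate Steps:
$- 39 G{\left(b,-5 \right)} - 23 = \left(-39\right) \left(-5\right) - 23 = 195 - 23 = 172$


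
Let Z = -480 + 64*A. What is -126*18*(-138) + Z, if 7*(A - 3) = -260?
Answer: 2172232/7 ≈ 3.1032e+5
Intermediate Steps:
A = -239/7 (A = 3 + (⅐)*(-260) = 3 - 260/7 = -239/7 ≈ -34.143)
Z = -18656/7 (Z = -480 + 64*(-239/7) = -480 - 15296/7 = -18656/7 ≈ -2665.1)
-126*18*(-138) + Z = -126*18*(-138) - 18656/7 = -2268*(-138) - 18656/7 = 312984 - 18656/7 = 2172232/7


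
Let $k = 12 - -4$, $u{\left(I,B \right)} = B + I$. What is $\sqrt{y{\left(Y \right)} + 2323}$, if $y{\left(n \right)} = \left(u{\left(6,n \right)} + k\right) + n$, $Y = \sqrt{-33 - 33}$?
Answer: $\sqrt{2345 + 2 i \sqrt{66}} \approx 48.425 + 0.1678 i$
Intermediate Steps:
$k = 16$ ($k = 12 + 4 = 16$)
$Y = i \sqrt{66}$ ($Y = \sqrt{-66} = i \sqrt{66} \approx 8.124 i$)
$y{\left(n \right)} = 22 + 2 n$ ($y{\left(n \right)} = \left(\left(n + 6\right) + 16\right) + n = \left(\left(6 + n\right) + 16\right) + n = \left(22 + n\right) + n = 22 + 2 n$)
$\sqrt{y{\left(Y \right)} + 2323} = \sqrt{\left(22 + 2 i \sqrt{66}\right) + 2323} = \sqrt{2345 + 2 i \sqrt{66}}$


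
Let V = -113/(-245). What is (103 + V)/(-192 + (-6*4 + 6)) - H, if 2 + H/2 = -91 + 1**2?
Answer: 4720726/25725 ≈ 183.51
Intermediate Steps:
V = 113/245 (V = -113*(-1/245) = 113/245 ≈ 0.46122)
H = -184 (H = -4 + 2*(-91 + 1**2) = -4 + 2*(-91 + 1) = -4 + 2*(-90) = -4 - 180 = -184)
(103 + V)/(-192 + (-6*4 + 6)) - H = (103 + 113/245)/(-192 + (-6*4 + 6)) - 1*(-184) = 25348/(245*(-192 + (-24 + 6))) + 184 = 25348/(245*(-192 - 18)) + 184 = (25348/245)/(-210) + 184 = (25348/245)*(-1/210) + 184 = -12674/25725 + 184 = 4720726/25725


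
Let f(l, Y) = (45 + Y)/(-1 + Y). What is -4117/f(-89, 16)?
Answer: -61755/61 ≈ -1012.4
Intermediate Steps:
f(l, Y) = (45 + Y)/(-1 + Y)
-4117/f(-89, 16) = -4117*(-1 + 16)/(45 + 16) = -4117/(61/15) = -4117/((1/15)*61) = -4117/61/15 = -4117*15/61 = -61755/61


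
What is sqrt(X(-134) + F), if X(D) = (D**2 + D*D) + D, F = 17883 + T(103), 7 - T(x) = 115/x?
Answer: sqrt(569351967)/103 ≈ 231.66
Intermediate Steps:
T(x) = 7 - 115/x
F = 1842555/103 (F = 17883 + (7 - 115/103) = 17883 + 606/103 = 1842555/103 ≈ 17889.)
X(D) = D + 2*D**2 (X(D) = (D**2 + D**2) + D = 2*D**2 + D = D + 2*D**2)
sqrt(X(-134) + F) = sqrt(-134*(1 + 2*(-134)) + 1842555/103) = sqrt(-134*(1 - 268) + 1842555/103) = sqrt(-134*(-267) + 1842555/103) = sqrt(35778 + 1842555/103) = sqrt(5527689/103) = sqrt(569351967)/103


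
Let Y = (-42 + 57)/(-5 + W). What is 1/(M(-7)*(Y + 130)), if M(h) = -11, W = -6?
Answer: -1/1415 ≈ -0.00070671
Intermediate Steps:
Y = -15/11 (Y = (-42 + 57)/(-5 - 6) = 15/(-11) = 15*(-1/11) = -15/11 ≈ -1.3636)
1/(M(-7)*(Y + 130)) = 1/(-11*(-15/11 + 130)) = 1/(-11*1415/11) = 1/(-1415) = -1/1415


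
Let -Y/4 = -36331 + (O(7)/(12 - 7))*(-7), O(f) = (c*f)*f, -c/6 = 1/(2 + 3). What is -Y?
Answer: -3624868/25 ≈ -1.4499e+5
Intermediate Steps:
c = -6/5 (c = -6/(2 + 3) = -6/5 ≈ -1.2000)
O(f) = -6*f²/5 (O(f) = (-6*f/5)*f = -6*f²/5)
Y = 3624868/25 (Y = -4*(-36331 + ((-6/5*7²)/(12 - 7))*(-7)) = -4*(-36331 + ((-6/5*49)/5)*(-7)) = -4*(-36331 + ((⅕)*(-294/5))*(-7)) = -4*(-36331 - 294/25*(-7)) = -4*(-36331 + 2058/25) = -4*(-906217/25) = 3624868/25 ≈ 1.4499e+5)
-Y = -1*3624868/25 = -3624868/25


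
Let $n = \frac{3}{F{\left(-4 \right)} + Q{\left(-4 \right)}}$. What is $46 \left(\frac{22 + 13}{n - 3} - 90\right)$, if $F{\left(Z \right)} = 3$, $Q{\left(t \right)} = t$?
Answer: $- \frac{13225}{3} \approx -4408.3$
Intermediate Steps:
$n = -3$ ($n = \frac{3}{3 - 4} = \frac{3}{-1} = 3 \left(-1\right) = -3$)
$46 \left(\frac{22 + 13}{n - 3} - 90\right) = 46 \left(\frac{22 + 13}{-3 - 3} - 90\right) = 46 \left(\frac{35}{-6} - 90\right) = 46 \left(35 \left(- \frac{1}{6}\right) - 90\right) = 46 \left(- \frac{35}{6} - 90\right) = 46 \left(- \frac{575}{6}\right) = - \frac{13225}{3}$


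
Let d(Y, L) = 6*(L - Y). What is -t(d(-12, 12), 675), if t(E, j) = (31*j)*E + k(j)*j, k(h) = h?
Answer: -3468825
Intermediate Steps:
d(Y, L) = -6*Y + 6*L
t(E, j) = j² + 31*E*j (t(E, j) = (31*j)*E + j*j = 31*E*j + j² = j² + 31*E*j)
-t(d(-12, 12), 675) = -675*(675 + 31*(-6*(-12) + 6*12)) = -675*(675 + 31*(72 + 72)) = -675*(675 + 31*144) = -675*(675 + 4464) = -675*5139 = -1*3468825 = -3468825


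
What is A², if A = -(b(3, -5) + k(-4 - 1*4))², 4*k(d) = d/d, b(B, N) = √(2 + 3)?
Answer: 6881/256 + 81*√5/16 ≈ 38.199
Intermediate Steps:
b(B, N) = √5
k(d) = ¼ (k(d) = (d/d)/4 = (¼)*1 = ¼)
A = -(¼ + √5)² (A = -(√5 + ¼)² = -(¼ + √5)² ≈ -6.1805)
A² = (-81/16 - √5/2)²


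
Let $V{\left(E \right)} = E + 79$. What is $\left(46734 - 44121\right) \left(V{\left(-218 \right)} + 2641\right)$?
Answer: $6537726$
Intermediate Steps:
$V{\left(E \right)} = 79 + E$
$\left(46734 - 44121\right) \left(V{\left(-218 \right)} + 2641\right) = \left(46734 - 44121\right) \left(\left(79 - 218\right) + 2641\right) = 2613 \left(-139 + 2641\right) = 2613 \cdot 2502 = 6537726$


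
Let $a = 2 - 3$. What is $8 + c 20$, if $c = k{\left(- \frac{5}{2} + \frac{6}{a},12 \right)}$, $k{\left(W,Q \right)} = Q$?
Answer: $248$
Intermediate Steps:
$a = -1$
$c = 12$
$8 + c 20 = 8 + 12 \cdot 20 = 8 + 240 = 248$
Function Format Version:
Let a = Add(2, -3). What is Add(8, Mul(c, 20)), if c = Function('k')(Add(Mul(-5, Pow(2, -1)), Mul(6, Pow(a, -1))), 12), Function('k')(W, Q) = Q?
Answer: 248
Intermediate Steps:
a = -1
c = 12
Add(8, Mul(c, 20)) = Add(8, Mul(12, 20)) = Add(8, 240) = 248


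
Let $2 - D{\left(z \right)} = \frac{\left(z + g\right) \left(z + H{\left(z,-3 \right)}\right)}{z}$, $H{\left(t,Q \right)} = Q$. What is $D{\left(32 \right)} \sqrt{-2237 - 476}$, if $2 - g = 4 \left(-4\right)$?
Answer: $- \frac{693 i \sqrt{2713}}{16} \approx - 2256.0 i$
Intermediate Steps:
$g = 18$ ($g = 2 - 4 \left(-4\right) = 2 - -16 = 2 + 16 = 18$)
$D{\left(z \right)} = 2 - \frac{\left(-3 + z\right) \left(18 + z\right)}{z}$ ($D{\left(z \right)} = 2 - \frac{\left(z + 18\right) \left(z - 3\right)}{z} = 2 - \frac{\left(18 + z\right) \left(-3 + z\right)}{z} = 2 - \frac{\left(-3 + z\right) \left(18 + z\right)}{z}$)
$D{\left(32 \right)} \sqrt{-2237 - 476} = \left(-13 - 32 + \frac{54}{32}\right) \sqrt{-2237 - 476} = \left(-13 - 32 + 54 \cdot \frac{1}{32}\right) \sqrt{-2713} = \left(-13 - 32 + \frac{27}{16}\right) i \sqrt{2713} = - \frac{693 i \sqrt{2713}}{16}$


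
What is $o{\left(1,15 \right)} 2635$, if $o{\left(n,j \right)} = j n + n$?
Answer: $42160$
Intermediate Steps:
$o{\left(n,j \right)} = n + j n$
$o{\left(1,15 \right)} 2635 = 1 \left(1 + 15\right) 2635 = 1 \cdot 16 \cdot 2635 = 16 \cdot 2635 = 42160$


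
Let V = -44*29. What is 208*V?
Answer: -265408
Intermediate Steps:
V = -1276
208*V = 208*(-1276) = -265408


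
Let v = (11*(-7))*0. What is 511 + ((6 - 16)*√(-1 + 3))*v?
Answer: 511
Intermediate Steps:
v = 0 (v = -77*0 = 0)
511 + ((6 - 16)*√(-1 + 3))*v = 511 + ((6 - 16)*√(-1 + 3))*0 = 511 - 10*√2*0 = 511 + 0 = 511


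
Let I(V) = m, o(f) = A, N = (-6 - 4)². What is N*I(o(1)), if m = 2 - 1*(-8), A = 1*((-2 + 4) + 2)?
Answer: 1000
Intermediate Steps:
N = 100 (N = (-10)² = 100)
A = 4 (A = 1*(2 + 2) = 1*4 = 4)
o(f) = 4
m = 10 (m = 2 + 8 = 10)
I(V) = 10
N*I(o(1)) = 100*10 = 1000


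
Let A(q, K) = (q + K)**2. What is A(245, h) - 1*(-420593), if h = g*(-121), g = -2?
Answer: 657762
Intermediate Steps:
h = 242 (h = -2*(-121) = 242)
A(q, K) = (K + q)**2
A(245, h) - 1*(-420593) = (242 + 245)**2 - 1*(-420593) = 487**2 + 420593 = 237169 + 420593 = 657762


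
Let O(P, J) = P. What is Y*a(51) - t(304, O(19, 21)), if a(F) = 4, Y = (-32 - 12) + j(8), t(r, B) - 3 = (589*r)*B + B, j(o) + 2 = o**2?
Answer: -3402014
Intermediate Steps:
j(o) = -2 + o**2
t(r, B) = 3 + B + 589*B*r (t(r, B) = 3 + ((589*r)*B + B) = 3 + (589*B*r + B) = 3 + (B + 589*B*r) = 3 + B + 589*B*r)
Y = 18 (Y = (-32 - 12) + (-2 + 8**2) = -44 + (-2 + 64) = -44 + 62 = 18)
Y*a(51) - t(304, O(19, 21)) = 18*4 - (3 + 19 + 589*19*304) = 72 - (3 + 19 + 3402064) = 72 - 1*3402086 = 72 - 3402086 = -3402014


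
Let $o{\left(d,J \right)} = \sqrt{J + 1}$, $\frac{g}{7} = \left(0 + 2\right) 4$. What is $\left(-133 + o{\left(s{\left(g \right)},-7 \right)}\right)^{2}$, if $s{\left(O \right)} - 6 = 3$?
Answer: $\left(133 - i \sqrt{6}\right)^{2} \approx 17683.0 - 651.56 i$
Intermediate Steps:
$g = 56$ ($g = 7 \left(0 + 2\right) 4 = 7 \cdot 2 \cdot 4 = 7 \cdot 8 = 56$)
$s{\left(O \right)} = 9$ ($s{\left(O \right)} = 6 + 3 = 9$)
$o{\left(d,J \right)} = \sqrt{1 + J}$
$\left(-133 + o{\left(s{\left(g \right)},-7 \right)}\right)^{2} = \left(-133 + \sqrt{1 - 7}\right)^{2} = \left(-133 + \sqrt{-6}\right)^{2} = \left(-133 + i \sqrt{6}\right)^{2}$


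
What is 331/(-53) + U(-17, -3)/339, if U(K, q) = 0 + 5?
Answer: -111944/17967 ≈ -6.2305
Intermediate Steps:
U(K, q) = 5
331/(-53) + U(-17, -3)/339 = 331/(-53) + 5/339 = 331*(-1/53) + 5*(1/339) = -331/53 + 5/339 = -111944/17967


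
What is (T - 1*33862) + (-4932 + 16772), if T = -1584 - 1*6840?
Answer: -30446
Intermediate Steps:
T = -8424 (T = -1584 - 6840 = -8424)
(T - 1*33862) + (-4932 + 16772) = (-8424 - 1*33862) + (-4932 + 16772) = (-8424 - 33862) + 11840 = -42286 + 11840 = -30446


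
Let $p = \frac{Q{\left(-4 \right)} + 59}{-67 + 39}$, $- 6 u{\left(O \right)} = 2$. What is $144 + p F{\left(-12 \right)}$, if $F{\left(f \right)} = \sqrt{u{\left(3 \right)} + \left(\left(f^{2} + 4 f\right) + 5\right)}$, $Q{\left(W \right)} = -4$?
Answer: $144 - \frac{55 \sqrt{906}}{84} \approx 124.29$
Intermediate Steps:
$u{\left(O \right)} = - \frac{1}{3}$ ($u{\left(O \right)} = \left(- \frac{1}{6}\right) 2 = - \frac{1}{3}$)
$F{\left(f \right)} = \sqrt{\frac{14}{3} + f^{2} + 4 f}$ ($F{\left(f \right)} = \sqrt{- \frac{1}{3} + \left(\left(f^{2} + 4 f\right) + 5\right)} = \sqrt{- \frac{1}{3} + \left(5 + f^{2} + 4 f\right)} = \sqrt{\frac{14}{3} + f^{2} + 4 f}$)
$p = - \frac{55}{28}$ ($p = \frac{-4 + 59}{-67 + 39} = \frac{55}{-28} = 55 \left(- \frac{1}{28}\right) = - \frac{55}{28} \approx -1.9643$)
$144 + p F{\left(-12 \right)} = 144 - \frac{55 \frac{\sqrt{42 + 9 \left(-12\right)^{2} + 36 \left(-12\right)}}{3}}{28} = 144 - \frac{55 \frac{\sqrt{42 + 9 \cdot 144 - 432}}{3}}{28} = 144 - \frac{55 \frac{\sqrt{42 + 1296 - 432}}{3}}{28} = 144 - \frac{55 \frac{\sqrt{906}}{3}}{28} = 144 - \frac{55 \sqrt{906}}{84}$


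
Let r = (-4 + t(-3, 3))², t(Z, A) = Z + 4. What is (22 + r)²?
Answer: 961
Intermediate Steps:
t(Z, A) = 4 + Z
r = 9 (r = (-4 + (4 - 3))² = (-4 + 1)² = (-3)² = 9)
(22 + r)² = (22 + 9)² = 31² = 961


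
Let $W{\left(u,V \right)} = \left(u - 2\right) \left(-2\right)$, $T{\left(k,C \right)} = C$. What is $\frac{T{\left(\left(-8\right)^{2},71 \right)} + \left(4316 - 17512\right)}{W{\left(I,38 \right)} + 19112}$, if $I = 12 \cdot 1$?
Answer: $- \frac{4375}{6364} \approx -0.68746$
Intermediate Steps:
$I = 12$
$W{\left(u,V \right)} = 4 - 2 u$ ($W{\left(u,V \right)} = \left(-2 + u\right) \left(-2\right) = 4 - 2 u$)
$\frac{T{\left(\left(-8\right)^{2},71 \right)} + \left(4316 - 17512\right)}{W{\left(I,38 \right)} + 19112} = \frac{71 + \left(4316 - 17512\right)}{\left(4 - 24\right) + 19112} = \frac{71 - 13196}{-20 + 19112} = - \frac{13125}{19092} = \left(-13125\right) \frac{1}{19092} = - \frac{4375}{6364}$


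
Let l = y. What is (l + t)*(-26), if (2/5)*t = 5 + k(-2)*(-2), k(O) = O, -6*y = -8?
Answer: -1859/3 ≈ -619.67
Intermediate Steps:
y = 4/3 (y = -1/6*(-8) = 4/3 ≈ 1.3333)
l = 4/3 ≈ 1.3333
t = 45/2 (t = 5*(5 - 2*(-2))/2 = 5*(5 + 4)/2 = (5/2)*9 = 45/2 ≈ 22.500)
(l + t)*(-26) = (4/3 + 45/2)*(-26) = (143/6)*(-26) = -1859/3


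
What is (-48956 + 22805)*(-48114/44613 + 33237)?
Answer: -4308389357913/4957 ≈ -8.6915e+8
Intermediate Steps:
(-48956 + 22805)*(-48114/44613 + 33237) = -26151*(-48114*1/44613 + 33237) = -26151*(-5346/4957 + 33237) = -26151*164750463/4957 = -4308389357913/4957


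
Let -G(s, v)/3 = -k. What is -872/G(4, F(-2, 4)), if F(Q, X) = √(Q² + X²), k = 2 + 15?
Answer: -872/51 ≈ -17.098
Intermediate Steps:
k = 17
G(s, v) = 51 (G(s, v) = -(-3)*17 = -3*(-17) = 51)
-872/G(4, F(-2, 4)) = -872/51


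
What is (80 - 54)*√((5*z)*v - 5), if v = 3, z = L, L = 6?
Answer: 26*√85 ≈ 239.71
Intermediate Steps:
z = 6
(80 - 54)*√((5*z)*v - 5) = (80 - 54)*√((5*6)*3 - 5) = 26*√(30*3 - 5) = 26*√(90 - 5) = 26*√85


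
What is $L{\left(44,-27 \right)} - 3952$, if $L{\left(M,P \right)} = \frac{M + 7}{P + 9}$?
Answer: $- \frac{23729}{6} \approx -3954.8$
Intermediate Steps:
$L{\left(M,P \right)} = \frac{7 + M}{9 + P}$
$L{\left(44,-27 \right)} - 3952 = \frac{7 + 44}{9 - 27} - 3952 = \frac{1}{-18} \cdot 51 - 3952 = \left(- \frac{1}{18}\right) 51 - 3952 = - \frac{17}{6} - 3952 = - \frac{23729}{6}$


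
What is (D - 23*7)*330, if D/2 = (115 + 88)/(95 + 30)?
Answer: -1301454/25 ≈ -52058.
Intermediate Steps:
D = 406/125 (D = 2*((115 + 88)/(95 + 30)) = 2*(203/125) = 406/125 ≈ 3.2480)
(D - 23*7)*330 = (406/125 - 23*7)*330 = (406/125 - 161)*330 = -19719/125*330 = -1301454/25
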